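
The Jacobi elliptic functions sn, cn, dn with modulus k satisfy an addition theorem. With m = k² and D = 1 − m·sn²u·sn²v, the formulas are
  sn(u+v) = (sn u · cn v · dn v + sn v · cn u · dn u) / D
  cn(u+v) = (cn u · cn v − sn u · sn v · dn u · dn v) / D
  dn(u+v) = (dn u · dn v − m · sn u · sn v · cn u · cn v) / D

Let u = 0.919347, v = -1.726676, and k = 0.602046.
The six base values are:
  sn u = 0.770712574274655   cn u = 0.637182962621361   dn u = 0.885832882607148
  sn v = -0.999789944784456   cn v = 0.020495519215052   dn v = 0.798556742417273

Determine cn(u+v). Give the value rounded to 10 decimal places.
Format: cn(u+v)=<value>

cn(u+v)=0.7111932167

m = k² = 0.362459386116
D = 1 − m·sn²u·sn²v = 0.7847903362279045
cn(u+v) = (cn u·cn v − sn u·sn v·dn u·dn v)/D = 0.5581375636665566/0.7847903362279045 = 0.7111932167121799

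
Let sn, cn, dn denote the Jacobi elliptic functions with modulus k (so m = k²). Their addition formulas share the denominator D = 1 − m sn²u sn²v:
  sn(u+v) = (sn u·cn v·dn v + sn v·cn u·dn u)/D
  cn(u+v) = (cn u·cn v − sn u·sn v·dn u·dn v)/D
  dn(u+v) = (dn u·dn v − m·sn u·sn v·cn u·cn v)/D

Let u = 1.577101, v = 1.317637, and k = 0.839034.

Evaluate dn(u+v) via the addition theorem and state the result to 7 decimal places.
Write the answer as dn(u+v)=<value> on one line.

sn u = 0.9603801186253305, cn u = 0.2786934296842968, dn u = 0.5921992416133708
sn v = 0.9032893752431717, cn v = 0.4290318223311652, dn v = 0.6523817851112075
m = k² = 0.703978053156
D = 1 − m·sn²u·sn²v = 0.4702155026453374
dn(u+v) = (dn u·dn v − m·sn u·sn v·cn u·cn v)/D = 0.3133193946978423/0.4702155026453374 = 0.6663314861700024

dn(u+v)=0.6663315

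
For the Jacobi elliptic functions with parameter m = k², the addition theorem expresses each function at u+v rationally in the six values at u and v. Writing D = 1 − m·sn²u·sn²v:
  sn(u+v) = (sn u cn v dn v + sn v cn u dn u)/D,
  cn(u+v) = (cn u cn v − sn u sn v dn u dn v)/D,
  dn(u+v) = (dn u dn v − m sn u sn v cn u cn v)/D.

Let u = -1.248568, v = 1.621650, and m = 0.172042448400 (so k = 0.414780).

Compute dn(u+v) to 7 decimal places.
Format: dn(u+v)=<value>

sn u = -0.9348210148643318, cn u = 0.355119233734278, dn u = 0.921766655950747
sn v = 0.999758636465638, cn v = 0.02196972490424887, dn v = 0.9099673571751056
m = k² = 0.1720424484
D = 1 − m·sn²u·sn²v = 0.8497263354598553
dn(u+v) = (dn u·dn v − m·sn u·sn v·cn u·cn v)/D = 0.8400320314345592/0.8497263354598553 = 0.9885912633035555

dn(u+v)=0.9885913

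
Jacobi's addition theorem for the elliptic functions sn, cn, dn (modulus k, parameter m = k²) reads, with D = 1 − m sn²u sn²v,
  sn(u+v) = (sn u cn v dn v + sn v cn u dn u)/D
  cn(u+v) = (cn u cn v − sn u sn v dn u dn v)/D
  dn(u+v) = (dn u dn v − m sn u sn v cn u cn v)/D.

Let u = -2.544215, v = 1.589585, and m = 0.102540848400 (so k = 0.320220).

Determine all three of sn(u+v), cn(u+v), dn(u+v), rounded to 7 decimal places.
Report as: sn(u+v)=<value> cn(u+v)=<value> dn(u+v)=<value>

sn u = -0.6272112535346789, cn u = -0.778849178878335, dn u = 0.9796229121140691
sn v = 0.9997419428068153, cn v = 0.02271668534039267, dn v = 0.9473711350777446
m = k² = 0.1025408484
D = 1 − m·sn²u·sn²v = 0.9596818667649943
sn(u+v) = (sn u·cn v·dn v + sn v·cn u·dn u)/D = -0.7762799047843274/0.9596818667649943 = -0.8088929588730281
cn(u+v) = (cn u·cn v − sn u·sn v·dn u·dn v)/D = 0.5642506489367822/0.9596818667649943 = 0.5879559346461584
dn(u+v) = (dn u·dn v − m·sn u·sn v·cn u·cn v)/D = 0.9269288507968423/0.9596818667649943 = 0.965870965053701

sn(u+v)=-0.8088930 cn(u+v)=0.5879559 dn(u+v)=0.9658710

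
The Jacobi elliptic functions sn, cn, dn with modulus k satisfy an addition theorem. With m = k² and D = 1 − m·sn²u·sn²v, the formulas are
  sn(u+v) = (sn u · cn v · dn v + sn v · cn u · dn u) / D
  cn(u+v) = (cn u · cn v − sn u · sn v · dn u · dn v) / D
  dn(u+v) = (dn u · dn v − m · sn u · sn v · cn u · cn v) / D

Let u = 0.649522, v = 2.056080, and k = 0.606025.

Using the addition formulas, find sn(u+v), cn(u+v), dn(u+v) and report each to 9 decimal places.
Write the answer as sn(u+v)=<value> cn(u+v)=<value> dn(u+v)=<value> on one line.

sn(u+v)=0.701461748 cn(u+v)=-0.712707104 dn(u+v)=0.905144815

sn u = 0.5925236600033687, cn u = 0.8055530474997983, dn u = 0.9333051872041414
sn v = 0.9712372209992753, cn v = -0.2381139654568895, dn v = 0.8084287598653679
m = k² = 0.367266300625
D = 1 − m·sn²u·sn²v = 0.8783693271158202
sn(u+v) = (sn u·cn v·dn v + sn v·cn u·dn u)/D = 0.6161424837626292/0.8783693271158202 = 0.7014617481985295
cn(u+v) = (cn u·cn v − sn u·sn v·dn u·dn v)/D = -0.6260200591999564/0.8783693271158202 = -0.7127071038051065
dn(u+v) = (dn u·dn v − m·sn u·sn v·cn u·cn v)/D = 0.7950514424029782/0.8783693271158202 = 0.9051448153518504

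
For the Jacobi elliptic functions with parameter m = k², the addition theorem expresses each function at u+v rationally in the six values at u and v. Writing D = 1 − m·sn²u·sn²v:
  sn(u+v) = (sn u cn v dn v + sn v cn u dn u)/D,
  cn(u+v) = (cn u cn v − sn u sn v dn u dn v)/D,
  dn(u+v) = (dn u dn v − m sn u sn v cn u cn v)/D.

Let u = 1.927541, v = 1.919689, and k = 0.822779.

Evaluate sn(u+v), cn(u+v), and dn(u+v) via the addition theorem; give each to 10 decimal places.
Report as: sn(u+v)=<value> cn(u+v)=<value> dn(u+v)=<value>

sn(u+v)=0.2345429176 cn(u+v)=-0.9721057658 dn(u+v)=0.9812032829

sn u = 0.997850802751542, cn u = 0.06552690629125666, dn u = 0.5709128252804283
sn v = 0.9975469353771707, cn v = 0.07000079799269978, dn v = 0.5712721966586695
m = k² = 0.676965282841
D = 1 − m·sn²u·sn²v = 0.3292444162503005
sn(u+v) = (sn u·cn v·dn v + sn v·cn u·dn u)/D = 0.07722194597724739/0.3292444162503005 = 0.2345429175586722
cn(u+v) = (cn u·cn v − sn u·sn v·dn u·dn v)/D = -0.3200603953810722/0.3292444162503005 = -0.9721057657596039
dn(u+v) = (dn u·dn v − m·sn u·sn v·cn u·cn v)/D = 0.3230557021097773/0.3292444162503005 = 0.9812032829257813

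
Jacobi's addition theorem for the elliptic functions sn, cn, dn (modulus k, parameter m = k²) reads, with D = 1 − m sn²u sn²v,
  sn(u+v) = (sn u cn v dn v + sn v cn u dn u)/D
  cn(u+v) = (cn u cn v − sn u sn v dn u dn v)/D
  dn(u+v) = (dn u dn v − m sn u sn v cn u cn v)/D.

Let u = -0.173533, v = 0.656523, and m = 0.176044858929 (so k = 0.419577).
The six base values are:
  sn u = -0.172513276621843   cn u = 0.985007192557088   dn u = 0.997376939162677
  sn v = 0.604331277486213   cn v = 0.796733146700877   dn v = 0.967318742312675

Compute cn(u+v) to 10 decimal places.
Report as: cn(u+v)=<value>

m = k² = 0.176044858929
D = 1 − m·sn²u·sn²v = 0.9980865437414008
cn(u+v) = (cn u·cn v − sn u·sn v·dn u·dn v)/D = 0.8853713284712537/0.9980865437414008 = 0.8870686956186927

cn(u+v)=0.8870686956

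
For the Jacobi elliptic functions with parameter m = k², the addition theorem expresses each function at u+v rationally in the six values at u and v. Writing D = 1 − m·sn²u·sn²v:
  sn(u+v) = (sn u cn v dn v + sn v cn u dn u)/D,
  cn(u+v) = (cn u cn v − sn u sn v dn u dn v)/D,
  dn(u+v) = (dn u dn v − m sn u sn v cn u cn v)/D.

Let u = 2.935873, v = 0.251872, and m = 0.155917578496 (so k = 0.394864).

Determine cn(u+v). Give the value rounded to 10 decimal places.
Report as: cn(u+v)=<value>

sn u = 0.3327701353953038, cn u = -0.9430079729191006, dn u = 0.9913295702211757
sn v = 0.2488204414330698, cn v = 0.9685496311108958, dn v = 0.9951617413086631
m = k² = 0.155917578496
D = 1 − m·sn²u·sn²v = 0.998931053719197
cn(u+v) = (cn u·cn v − sn u·sn v·dn u·dn v)/D = -0.9950349901654739/0.998931053719197 = -0.9960997673070455

cn(u+v)=-0.9960997673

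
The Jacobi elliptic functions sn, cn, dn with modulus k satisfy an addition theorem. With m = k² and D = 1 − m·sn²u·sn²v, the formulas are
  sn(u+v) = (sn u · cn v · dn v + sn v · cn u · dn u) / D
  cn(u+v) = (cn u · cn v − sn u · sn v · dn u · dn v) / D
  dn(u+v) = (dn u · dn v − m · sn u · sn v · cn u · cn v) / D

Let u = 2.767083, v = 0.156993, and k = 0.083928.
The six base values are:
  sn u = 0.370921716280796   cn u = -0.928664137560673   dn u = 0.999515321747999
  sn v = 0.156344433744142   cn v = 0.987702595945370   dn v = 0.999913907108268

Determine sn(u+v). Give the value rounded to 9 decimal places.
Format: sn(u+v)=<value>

sn(u+v)=0.221212944

m = k² = 0.007043909184
D = 1 − m·sn²u·sn²v = 0.9999763111969587
sn(u+v) = (sn u·cn v·dn v + sn v·cn u·dn u)/D = 0.2212077034636427/0.9999763111969587 = 0.221212943733497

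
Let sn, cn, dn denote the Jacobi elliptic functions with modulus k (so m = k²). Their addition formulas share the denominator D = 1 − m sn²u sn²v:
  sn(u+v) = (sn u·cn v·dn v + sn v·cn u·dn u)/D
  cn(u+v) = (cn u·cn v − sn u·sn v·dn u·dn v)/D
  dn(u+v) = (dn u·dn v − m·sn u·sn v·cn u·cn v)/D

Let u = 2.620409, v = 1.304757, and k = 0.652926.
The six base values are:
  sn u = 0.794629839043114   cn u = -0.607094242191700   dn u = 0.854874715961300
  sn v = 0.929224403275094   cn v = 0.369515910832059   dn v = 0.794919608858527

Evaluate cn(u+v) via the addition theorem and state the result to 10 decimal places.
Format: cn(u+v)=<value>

cn(u+v)=-0.9459877833

m = k² = 0.426312361476
D = 1 − m·sn²u·sn²v = 0.7675664167184269
cn(u+v) = (cn u·cn v − sn u·sn v·dn u·dn v)/D = -0.7261084530913324/0.7675664167184269 = -0.945987783305659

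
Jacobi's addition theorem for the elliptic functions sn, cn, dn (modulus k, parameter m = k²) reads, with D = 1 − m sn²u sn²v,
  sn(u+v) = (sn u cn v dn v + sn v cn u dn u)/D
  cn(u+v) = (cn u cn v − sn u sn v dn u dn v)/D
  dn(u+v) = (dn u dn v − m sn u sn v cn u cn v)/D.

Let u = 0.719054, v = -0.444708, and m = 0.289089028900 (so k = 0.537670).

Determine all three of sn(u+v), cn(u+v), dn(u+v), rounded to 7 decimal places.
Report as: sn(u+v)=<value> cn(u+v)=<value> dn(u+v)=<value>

sn(u+v)=0.2699749 cn(u+v)=0.9628674 dn(u+v)=0.9894086

sn u = 0.6464914903832415, cn u = 0.7629211970197546, dn u = 0.937643258301017
sn v = -0.4265227311119406, cn v = 0.9044768431777628, dn v = 0.9733490893362161
m = k² = 0.2890890289
D = 1 − m·sn²u·sn²v = 0.9780192959680625
sn(u+v) = (sn u·cn v·dn v + sn v·cn u·dn u)/D = 0.264040672690418/0.9780192959680625 = 0.269974911312016
cn(u+v) = (cn u·cn v − sn u·sn v·dn u·dn v)/D = 0.9417028546473968/0.9780192959680625 = 0.9628673570446082
dn(u+v) = (dn u·dn v − m·sn u·sn v·cn u·cn v)/D = 0.9676606768957451/0.9780192959680625 = 0.989408573925871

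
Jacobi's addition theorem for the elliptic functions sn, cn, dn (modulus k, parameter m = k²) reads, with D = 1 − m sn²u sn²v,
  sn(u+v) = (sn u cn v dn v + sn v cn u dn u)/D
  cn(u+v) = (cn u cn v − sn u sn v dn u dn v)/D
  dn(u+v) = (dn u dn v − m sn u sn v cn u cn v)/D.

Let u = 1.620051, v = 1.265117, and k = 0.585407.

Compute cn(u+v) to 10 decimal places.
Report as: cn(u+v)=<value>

cn(u+v)=-0.8347046189

sn u = 0.9952875262472577, cn u = 0.09696772708800742, dn u = 0.8127244158562759
sn v = 0.9250523396450245, cn v = 0.3798396621171442, dn v = 0.8406800630617468
m = k² = 0.342701355649
D = 1 − m·sn²u·sn²v = 0.7095003880788646
cn(u+v) = (cn u·cn v − sn u·sn v·dn u·dn v)/D = -0.592223251011538/0.7095003880788646 = -0.8347046188587981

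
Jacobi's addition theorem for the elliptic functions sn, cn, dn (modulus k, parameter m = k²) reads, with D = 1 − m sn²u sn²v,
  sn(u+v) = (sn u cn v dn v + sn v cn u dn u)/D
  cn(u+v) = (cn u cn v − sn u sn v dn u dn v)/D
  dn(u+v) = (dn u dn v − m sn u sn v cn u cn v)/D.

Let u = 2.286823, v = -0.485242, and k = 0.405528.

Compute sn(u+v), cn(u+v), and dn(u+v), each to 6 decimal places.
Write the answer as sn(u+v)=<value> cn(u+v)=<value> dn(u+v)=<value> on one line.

sn(u+v)=0.989383 cn(u+v)=-0.145334 dn(u+v)=0.915981

sn u = 0.8278243864321557, cn u = -0.560987330719888, dn u = 0.9419668270147216
sn v = -0.4637819649359838, cn v = 0.8859493715783752, dn v = 0.9821543681164579
m = k² = 0.164452958784
D = 1 − m·sn²u·sn²v = 0.9757592620983585
sn(u+v) = (sn u·cn v·dn v + sn v·cn u·dn u)/D = 0.9653993001822785/0.9757592620983585 = 0.9893826660750306
cn(u+v) = (cn u·cn v − sn u·sn v·dn u·dn v)/D = -0.1418108909015807/0.9757592620983585 = -0.1453338916779719
dn(u+v) = (dn u·dn v − m·sn u·sn v·cn u·cn v)/D = 0.8937766327447425/0.9757592620983585 = 0.9159806803398275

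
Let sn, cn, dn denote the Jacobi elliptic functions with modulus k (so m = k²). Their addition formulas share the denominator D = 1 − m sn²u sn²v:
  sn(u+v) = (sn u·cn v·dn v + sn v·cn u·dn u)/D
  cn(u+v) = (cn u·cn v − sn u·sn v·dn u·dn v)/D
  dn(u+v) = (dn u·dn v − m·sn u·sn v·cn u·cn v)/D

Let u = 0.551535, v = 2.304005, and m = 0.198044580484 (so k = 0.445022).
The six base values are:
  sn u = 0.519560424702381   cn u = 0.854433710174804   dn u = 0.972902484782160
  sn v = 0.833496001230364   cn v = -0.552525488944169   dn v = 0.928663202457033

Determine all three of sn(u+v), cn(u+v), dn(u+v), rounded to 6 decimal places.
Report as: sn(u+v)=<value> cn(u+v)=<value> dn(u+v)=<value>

sn(u+v)=0.442720 cn(u+v)=-0.896660 dn(u+v)=0.980399

m = k² = 0.198044580484
D = 1 − m·sn²u·sn²v = 0.9628599802927759
sn(u+v) = (sn u·cn v·dn v + sn v·cn u·dn u)/D = 0.4262774261584012/0.9628599802927759 = 0.442720057831029
cn(u+v) = (cn u·cn v − sn u·sn v·dn u·dn v)/D = -0.8633579197512313/0.9628599802927759 = -0.8966598855720547
dn(u+v) = (dn u·dn v − m·sn u·sn v·cn u·cn v)/D = 0.9439873817474248/0.9628599802927759 = 0.9803994361260995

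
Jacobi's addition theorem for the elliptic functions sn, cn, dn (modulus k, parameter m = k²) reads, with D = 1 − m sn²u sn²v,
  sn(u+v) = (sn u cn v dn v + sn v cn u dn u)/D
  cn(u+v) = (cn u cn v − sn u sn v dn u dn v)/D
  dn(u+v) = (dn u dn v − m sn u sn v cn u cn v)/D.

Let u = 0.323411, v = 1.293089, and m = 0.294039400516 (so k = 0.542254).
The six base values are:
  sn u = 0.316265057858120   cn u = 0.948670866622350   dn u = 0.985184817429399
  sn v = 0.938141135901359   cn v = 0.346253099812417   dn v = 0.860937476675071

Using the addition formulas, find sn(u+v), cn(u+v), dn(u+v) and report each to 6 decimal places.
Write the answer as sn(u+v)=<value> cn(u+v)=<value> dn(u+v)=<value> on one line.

m = k² = 0.294039400516
D = 1 − m·sn²u·sn²v = 0.9741152299194488
sn(u+v) = (sn u·cn v·dn v + sn v·cn u·dn u)/D = 0.9710811737663186/0.9741152299194488 = 0.9968853210996598
cn(u+v) = (cn u·cn v − sn u·sn v·dn u·dn v)/D = 0.07682340214836573/0.9741152299194488 = 0.07886479934690928
dn(u+v) = (dn u·dn v − m·sn u·sn v·cn u·cn v)/D = 0.8195253044238647/0.9741152299194488 = 0.841302218929102

sn(u+v)=0.996885 cn(u+v)=0.078865 dn(u+v)=0.841302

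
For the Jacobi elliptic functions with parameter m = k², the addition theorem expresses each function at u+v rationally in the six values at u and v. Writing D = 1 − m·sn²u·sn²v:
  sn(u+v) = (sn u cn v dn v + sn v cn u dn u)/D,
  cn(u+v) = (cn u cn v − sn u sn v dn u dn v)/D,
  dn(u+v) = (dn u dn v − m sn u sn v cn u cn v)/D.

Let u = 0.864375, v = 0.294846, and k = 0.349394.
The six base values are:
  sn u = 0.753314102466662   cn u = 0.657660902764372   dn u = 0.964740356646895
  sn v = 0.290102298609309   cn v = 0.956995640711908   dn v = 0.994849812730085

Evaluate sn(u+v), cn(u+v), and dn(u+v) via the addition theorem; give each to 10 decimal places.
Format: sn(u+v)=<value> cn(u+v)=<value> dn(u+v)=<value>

m = k² = 0.122076167236
D = 1 − m·sn²u·sn²v = 0.9941697735840953
sn(u+v) = (sn u·cn v·dn v + sn v·cn u·dn u)/D = 0.9012672374650237/0.9941697735840953 = 0.9065526446412192
cn(u+v) = (cn u·cn v − sn u·sn v·dn u·dn v)/D = 0.4196318688808275/0.9941697735840953 = 0.422092765270872
dn(u+v) = (dn u·dn v − m·sn u·sn v·cn u·cn v)/D = 0.9429810115369366/0.9941697735840953 = 0.9485110456913034

sn(u+v)=0.9065526446 cn(u+v)=0.4220927653 dn(u+v)=0.9485110457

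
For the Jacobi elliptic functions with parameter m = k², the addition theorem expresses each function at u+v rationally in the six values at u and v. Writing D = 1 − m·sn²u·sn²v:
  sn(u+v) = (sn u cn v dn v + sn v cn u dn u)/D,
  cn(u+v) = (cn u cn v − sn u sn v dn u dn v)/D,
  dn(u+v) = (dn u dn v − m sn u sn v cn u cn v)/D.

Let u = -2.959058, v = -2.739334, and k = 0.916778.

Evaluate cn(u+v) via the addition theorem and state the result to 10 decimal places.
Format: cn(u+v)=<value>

cn(u+v)=-0.6443435189

sn u = -0.9686583716559921, cn u = -0.2483967773960883, dn u = 0.4597571511839877
sn v = -0.9881213924314784, cn v = -0.1536753520226201, dn v = 0.4235174317070841
m = k² = 0.840481901284
D = 1 − m·sn²u·sn²v = 0.2300008571408176
cn(u+v) = (cn u·cn v − sn u·sn v·dn u·dn v)/D = -0.148199561643993/0.2300008571408176 = -0.6443435189167929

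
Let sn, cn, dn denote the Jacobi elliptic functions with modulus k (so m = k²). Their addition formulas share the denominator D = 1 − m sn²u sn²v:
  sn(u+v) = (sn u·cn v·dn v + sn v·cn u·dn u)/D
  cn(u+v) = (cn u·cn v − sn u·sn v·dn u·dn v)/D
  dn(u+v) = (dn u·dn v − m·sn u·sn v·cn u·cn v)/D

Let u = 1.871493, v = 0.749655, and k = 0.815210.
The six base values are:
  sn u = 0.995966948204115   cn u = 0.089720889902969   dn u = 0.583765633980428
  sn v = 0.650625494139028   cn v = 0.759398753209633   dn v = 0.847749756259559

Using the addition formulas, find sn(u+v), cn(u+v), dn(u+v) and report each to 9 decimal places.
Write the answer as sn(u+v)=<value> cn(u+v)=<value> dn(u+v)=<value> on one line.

m = k² = 0.6645673441
D = 1 − m·sn²u·sn²v = 0.7209442325117846
sn(u+v) = (sn u·cn v·dn v + sn v·cn u·dn u)/D = 0.6752608521945017/0.7209442325117846 = 0.9366339610511605
cn(u+v) = (cn u·cn v − sn u·sn v·dn u·dn v)/D = -0.2525536930744856/0.7209442325117846 = -0.3503096102101869
dn(u+v) = (dn u·dn v − m·sn u·sn v·cn u·cn v)/D = 0.465545934703626/0.7209442325117846 = 0.645744724361903

sn(u+v)=0.936633961 cn(u+v)=-0.350309610 dn(u+v)=0.645744724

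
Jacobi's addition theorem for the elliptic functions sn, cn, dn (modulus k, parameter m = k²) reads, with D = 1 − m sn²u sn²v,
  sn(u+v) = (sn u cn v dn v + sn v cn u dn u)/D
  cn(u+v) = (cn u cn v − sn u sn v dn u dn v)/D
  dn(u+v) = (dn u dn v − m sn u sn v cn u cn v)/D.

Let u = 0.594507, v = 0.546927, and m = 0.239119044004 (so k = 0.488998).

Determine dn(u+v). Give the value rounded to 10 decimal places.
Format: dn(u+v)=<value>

sn u = 0.5536400190843865, cn u = 0.8327561043116046, dn u = 0.9626556410533864
sn v = 0.5148243195962163, cn v = 0.8572957015827695, dn v = 0.9677928047676696
m = k² = 0.239119044004
D = 1 − m·sn²u·sn²v = 0.9805738282535923
dn(u+v) = (dn u·dn v − m·sn u·sn v·cn u·cn v)/D = 0.8829937729462399/0.9805738282535923 = 0.9004867838649712

dn(u+v)=0.9004867839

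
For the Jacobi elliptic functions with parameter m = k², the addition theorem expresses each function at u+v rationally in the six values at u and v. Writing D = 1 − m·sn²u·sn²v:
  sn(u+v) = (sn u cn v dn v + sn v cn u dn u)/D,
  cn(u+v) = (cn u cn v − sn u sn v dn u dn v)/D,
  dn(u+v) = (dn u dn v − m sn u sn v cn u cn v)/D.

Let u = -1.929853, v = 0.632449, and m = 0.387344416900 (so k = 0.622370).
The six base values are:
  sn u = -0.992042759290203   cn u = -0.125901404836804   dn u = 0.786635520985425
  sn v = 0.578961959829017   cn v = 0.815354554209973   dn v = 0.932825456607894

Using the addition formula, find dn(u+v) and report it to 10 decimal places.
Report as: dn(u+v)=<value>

dn(u+v)=0.8151093464

m = k² = 0.3873444169
D = 1 − m·sn²u·sn²v = 0.8722213947717774
dn(u+v) = (dn u·dn v − m·sn u·sn v·cn u·cn v)/D = 0.710955810968153/0.8722213947717774 = 0.8151093463537195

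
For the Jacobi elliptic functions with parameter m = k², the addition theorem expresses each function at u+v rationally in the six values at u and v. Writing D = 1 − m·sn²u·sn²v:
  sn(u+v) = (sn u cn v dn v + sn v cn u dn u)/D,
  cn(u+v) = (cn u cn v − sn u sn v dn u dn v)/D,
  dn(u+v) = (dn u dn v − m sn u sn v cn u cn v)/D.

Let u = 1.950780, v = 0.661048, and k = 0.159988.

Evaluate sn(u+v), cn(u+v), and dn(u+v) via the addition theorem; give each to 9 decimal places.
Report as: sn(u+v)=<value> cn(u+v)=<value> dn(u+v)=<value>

sn u = 0.9340420351714157, cn u = -0.357163095143997, dn u = 0.9887714732040869
sn v = 0.6130531917367742, cn v = 0.7900416344100822, dn v = 0.9951784197932869
m = k² = 0.025596160144
D = 1 − m·sn²u·sn²v = 0.9916072559799599
sn(u+v) = (sn u·cn v·dn v + sn v·cn u·dn u)/D = 0.5178727197891581/0.9916072559799599 = 0.5222558797004448
cn(u+v) = (cn u·cn v − sn u·sn v·dn u·dn v)/D = -0.8456315960335717/0.9916072559799599 = -0.8527888344240411
dn(u+v) = (dn u·dn v − m·sn u·sn v·cn u·cn v)/D = 0.9881397982023953/0.9916072559799599 = 0.996503194428385

sn(u+v)=0.522255880 cn(u+v)=-0.852788834 dn(u+v)=0.996503194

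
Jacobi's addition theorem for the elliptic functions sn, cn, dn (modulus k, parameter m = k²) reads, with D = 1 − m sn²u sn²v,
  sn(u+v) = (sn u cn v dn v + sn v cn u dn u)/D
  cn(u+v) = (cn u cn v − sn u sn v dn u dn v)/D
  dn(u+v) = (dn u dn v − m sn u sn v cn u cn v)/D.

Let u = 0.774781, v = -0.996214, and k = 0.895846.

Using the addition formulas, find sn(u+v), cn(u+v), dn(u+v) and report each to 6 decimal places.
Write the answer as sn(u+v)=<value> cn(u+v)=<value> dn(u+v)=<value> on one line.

sn(u+v)=-0.218227 cn(u+v)=0.975898 dn(u+v)=0.980704

sn u = 0.6596498790973068, cn u = 0.7515730416978169, dn u = 0.8067120644538407
sn v = -0.7765558028685742, cn v = 0.6300484783182514, dn v = 0.7183572339595239
m = k² = 0.802540055716
D = 1 − m·sn²u·sn²v = 0.789409376310081
sn(u+v) = (sn u·cn v·dn v + sn v·cn u·dn u)/D = -0.1722706865157909/0.789409376310081 = -0.2182273123243507
cn(u+v) = (cn u·cn v − sn u·sn v·dn u·dn v)/D = 0.7703830047279399/0.789409376310081 = 0.9758979660577689
dn(u+v) = (dn u·dn v − m·sn u·sn v·cn u·cn v)/D = 0.7741770018190416/0.789409376310081 = 0.9807040871971401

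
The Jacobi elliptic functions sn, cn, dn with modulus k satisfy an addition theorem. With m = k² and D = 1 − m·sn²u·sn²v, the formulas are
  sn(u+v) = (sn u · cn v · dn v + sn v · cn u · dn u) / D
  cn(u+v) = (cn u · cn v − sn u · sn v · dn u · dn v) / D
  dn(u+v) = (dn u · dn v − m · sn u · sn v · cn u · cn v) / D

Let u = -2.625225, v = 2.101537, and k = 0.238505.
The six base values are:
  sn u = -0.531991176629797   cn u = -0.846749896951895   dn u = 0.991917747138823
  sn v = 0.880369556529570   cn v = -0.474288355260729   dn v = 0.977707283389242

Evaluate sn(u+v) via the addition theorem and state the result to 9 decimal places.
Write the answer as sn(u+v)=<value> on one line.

m = k² = 0.056884635025
D = 1 − m·sn²u·sn²v = 0.9875223193326196
sn(u+v) = (sn u·cn v·dn v + sn v·cn u·dn u)/D = -0.4927355091010389/0.9875223193326196 = -0.498961389990695

sn(u+v)=-0.498961390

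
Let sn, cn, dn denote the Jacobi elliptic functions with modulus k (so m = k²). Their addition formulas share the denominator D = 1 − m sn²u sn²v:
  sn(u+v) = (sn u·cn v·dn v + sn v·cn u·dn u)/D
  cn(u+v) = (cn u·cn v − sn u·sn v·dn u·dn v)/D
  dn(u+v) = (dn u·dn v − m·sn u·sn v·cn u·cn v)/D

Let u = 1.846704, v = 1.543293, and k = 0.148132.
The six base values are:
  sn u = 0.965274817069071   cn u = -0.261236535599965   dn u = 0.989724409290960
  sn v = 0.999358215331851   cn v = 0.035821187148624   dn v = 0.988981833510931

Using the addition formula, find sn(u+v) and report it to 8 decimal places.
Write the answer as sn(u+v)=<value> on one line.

sn(u+v)=-0.22886317

m = k² = 0.021943089424
D = 1 − m·sn²u·sn²v = 0.9795806412621298
sn(u+v) = (sn u·cn v·dn v + sn v·cn u·dn u)/D = -0.2241899295239611/0.9795806412621298 = -0.2288631686668553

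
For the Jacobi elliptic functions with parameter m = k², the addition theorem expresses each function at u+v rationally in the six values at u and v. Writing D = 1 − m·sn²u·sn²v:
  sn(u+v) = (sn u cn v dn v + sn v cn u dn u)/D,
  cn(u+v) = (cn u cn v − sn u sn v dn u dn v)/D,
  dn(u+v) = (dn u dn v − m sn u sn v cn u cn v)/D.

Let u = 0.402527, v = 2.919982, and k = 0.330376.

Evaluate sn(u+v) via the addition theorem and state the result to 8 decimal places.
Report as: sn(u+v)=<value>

sn(u+v)=-0.08936042

sn u = 0.3906883772413182, cn u = 0.9205229991089551, dn u = 0.9916349561094543
sn v = 0.3074264276689, cn v = -0.9515718530782311, dn v = 0.9948287711805551
m = k² = 0.109148301376
D = 1 − m·sn²u·sn²v = 0.9984254358421554
sn(u+v) = (sn u·cn v·dn v + sn v·cn u·dn u)/D = -0.08921971786125428/0.9984254358421554 = -0.0893604215782012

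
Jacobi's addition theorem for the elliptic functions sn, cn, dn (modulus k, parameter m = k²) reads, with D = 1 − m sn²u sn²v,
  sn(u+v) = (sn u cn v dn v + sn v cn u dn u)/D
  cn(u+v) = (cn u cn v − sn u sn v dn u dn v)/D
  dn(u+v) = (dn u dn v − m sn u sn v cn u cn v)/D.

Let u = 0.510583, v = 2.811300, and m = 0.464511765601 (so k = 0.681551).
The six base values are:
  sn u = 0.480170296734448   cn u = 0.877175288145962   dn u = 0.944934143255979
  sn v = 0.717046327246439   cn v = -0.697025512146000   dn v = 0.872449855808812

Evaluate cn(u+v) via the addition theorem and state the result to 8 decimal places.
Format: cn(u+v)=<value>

cn(u+v)=-0.94743176

m = k² = 0.464511765601
D = 1 − m·sn²u·sn²v = 0.9449342279866749
cn(u+v) = (cn u·cn v − sn u·sn v·dn u·dn v)/D = -0.8952606950768713/0.9449342279866749 = -0.9474317561597482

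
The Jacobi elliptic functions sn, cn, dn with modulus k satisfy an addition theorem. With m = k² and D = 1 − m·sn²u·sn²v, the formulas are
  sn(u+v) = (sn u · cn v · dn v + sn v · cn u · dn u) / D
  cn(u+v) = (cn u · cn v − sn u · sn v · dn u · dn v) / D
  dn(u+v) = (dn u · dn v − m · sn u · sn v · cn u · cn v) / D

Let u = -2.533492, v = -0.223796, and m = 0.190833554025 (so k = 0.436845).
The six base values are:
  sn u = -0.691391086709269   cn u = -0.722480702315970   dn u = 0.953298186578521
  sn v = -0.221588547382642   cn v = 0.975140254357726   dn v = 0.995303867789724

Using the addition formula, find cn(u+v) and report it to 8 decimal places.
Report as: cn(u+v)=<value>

cn(u+v)=-0.85370747

m = k² = 0.190833554025
D = 1 − m·sn²u·sn²v = 0.9955208365329159
cn(u+v) = (cn u·cn v − sn u·sn v·dn u·dn v)/D = -0.8498835741803063/0.9955208365329159 = -0.8537074694892192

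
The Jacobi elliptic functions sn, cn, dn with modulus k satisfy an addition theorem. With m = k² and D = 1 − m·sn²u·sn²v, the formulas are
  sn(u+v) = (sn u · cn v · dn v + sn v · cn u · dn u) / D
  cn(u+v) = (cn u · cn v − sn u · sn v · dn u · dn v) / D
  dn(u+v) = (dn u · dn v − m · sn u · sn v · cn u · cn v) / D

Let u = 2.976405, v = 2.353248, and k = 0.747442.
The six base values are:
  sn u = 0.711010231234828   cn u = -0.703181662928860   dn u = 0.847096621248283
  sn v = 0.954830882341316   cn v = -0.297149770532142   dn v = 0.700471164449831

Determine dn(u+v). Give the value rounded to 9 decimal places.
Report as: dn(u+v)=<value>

dn(u+v)=0.692403159

m = k² = 0.558669543364
D = 1 − m·sn²u·sn²v = 0.7425104488076192
dn(u+v) = (dn u·dn v − m·sn u·sn v·cn u·cn v)/D = 0.5141165799780229/0.7425104488076192 = 0.692403158505892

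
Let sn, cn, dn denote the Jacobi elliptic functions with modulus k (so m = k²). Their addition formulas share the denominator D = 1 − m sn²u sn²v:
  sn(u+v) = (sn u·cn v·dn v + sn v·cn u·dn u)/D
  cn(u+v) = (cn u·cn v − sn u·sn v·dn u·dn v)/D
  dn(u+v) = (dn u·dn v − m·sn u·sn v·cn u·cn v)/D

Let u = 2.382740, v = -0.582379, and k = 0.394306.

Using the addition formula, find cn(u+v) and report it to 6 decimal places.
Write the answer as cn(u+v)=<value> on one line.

sn u = 0.768997073866019, cn u = -0.6392522979117873, dn u = 0.9529205289233449
sn v = -0.5460198439271918, cn v = 0.8377722423413926, dn v = 0.976548198200803
m = k² = 0.155477221636
D = 1 − m·sn²u·sn²v = 0.9725884875484125
cn(u+v) = (cn u·cn v − sn u·sn v·dn u·dn v)/D = -0.1448117827678497/0.9725884875484125 = -0.1488931697442506

cn(u+v)=-0.148893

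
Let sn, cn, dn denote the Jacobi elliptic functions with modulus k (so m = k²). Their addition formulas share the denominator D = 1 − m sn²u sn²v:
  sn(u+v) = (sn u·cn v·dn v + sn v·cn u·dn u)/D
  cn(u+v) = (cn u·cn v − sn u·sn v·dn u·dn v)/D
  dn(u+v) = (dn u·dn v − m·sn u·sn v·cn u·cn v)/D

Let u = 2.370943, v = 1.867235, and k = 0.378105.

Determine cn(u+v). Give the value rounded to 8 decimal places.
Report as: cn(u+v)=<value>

cn(u+v)=-0.57671737

sn u = 0.7698113058833637, cn u = -0.6382715357386308, dn u = 0.9567019096621482
sn v = 0.9763110067995501, cn v = -0.2163719436573253, dn v = 0.9293705934844147
m = k² = 0.142963391025
D = 1 − m·sn²u·sn²v = 0.9192449329399064
cn(u+v) = (cn u·cn v − sn u·sn v·dn u·dn v)/D = -0.5301445173920233/0.9192449329399064 = -0.57671736704224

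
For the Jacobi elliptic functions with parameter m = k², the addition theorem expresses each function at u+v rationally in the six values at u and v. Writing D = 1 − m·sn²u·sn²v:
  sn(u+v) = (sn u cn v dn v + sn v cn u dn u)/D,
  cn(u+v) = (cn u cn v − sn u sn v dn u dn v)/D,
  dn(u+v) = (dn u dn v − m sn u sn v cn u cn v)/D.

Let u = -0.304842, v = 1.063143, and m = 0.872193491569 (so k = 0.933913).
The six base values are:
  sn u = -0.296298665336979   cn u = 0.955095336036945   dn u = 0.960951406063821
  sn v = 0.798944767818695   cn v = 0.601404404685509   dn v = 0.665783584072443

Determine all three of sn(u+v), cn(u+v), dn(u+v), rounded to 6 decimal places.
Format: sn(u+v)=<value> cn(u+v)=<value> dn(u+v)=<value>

m = k² = 0.872193491569
D = 1 − m·sn²u·sn²v = 0.9511228644667118
sn(u+v) = (sn u·cn v·dn v + sn v·cn u·dn u)/D = 0.6146321521218373/0.9511228644667118 = 0.6462174079543944
cn(u+v) = (cn u·cn v − sn u·sn v·dn u·dn v)/D = 0.7258526165065754/0.9511228644667118 = 0.7631533670611064
dn(u+v) = (dn u·dn v − m·sn u·sn v·cn u·cn v)/D = 0.7583823761206482/0.9511228644667118 = 0.7973547944784906

sn(u+v)=0.646217 cn(u+v)=0.763153 dn(u+v)=0.797355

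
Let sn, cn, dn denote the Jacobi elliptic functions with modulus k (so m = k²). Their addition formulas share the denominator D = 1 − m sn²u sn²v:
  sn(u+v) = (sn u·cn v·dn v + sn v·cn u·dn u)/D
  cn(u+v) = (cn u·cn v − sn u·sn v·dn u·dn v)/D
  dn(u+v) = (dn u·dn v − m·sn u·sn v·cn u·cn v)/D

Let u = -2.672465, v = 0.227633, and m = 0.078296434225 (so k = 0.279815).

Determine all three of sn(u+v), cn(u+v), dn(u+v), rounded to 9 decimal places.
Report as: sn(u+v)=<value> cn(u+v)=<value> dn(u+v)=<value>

sn(u+v)=-0.686018887 cn(u+v)=-0.727583732 dn(u+v)=0.981403068

sn u = -0.5069274377593023, cn u = -0.8619887312759887, dn u = 0.989888751512238
sn v = 0.2255238413612373, cn v = 0.9742376491275994, dn v = 0.9980068961797031
m = k² = 0.078296434225
D = 1 − m·sn²u·sn²v = 0.9989766634141718
sn(u+v) = (sn u·cn v·dn v + sn v·cn u·dn u)/D = -0.6853168586441972/0.9989766634141718 = -0.6860188868697001
cn(u+v) = (cn u·cn v − sn u·sn v·dn u·dn v)/D = -0.7268391688015726/0.9989766634141718 = -0.7275837318536318
dn(u+v) = (dn u·dn v − m·sn u·sn v·cn u·cn v)/D = 0.9803987625656404/0.9989766634141718 = 0.9814030682308051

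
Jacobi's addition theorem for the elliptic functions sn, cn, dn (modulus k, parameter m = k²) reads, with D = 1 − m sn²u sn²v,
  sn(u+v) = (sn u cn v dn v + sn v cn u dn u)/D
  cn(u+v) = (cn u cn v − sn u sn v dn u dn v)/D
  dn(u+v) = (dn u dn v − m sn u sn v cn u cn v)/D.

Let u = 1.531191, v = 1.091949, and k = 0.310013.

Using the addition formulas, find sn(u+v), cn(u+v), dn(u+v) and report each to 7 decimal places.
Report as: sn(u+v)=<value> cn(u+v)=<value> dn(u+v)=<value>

sn u = 0.9971419100924706, cn u = 0.07555138077586132, dn u = 0.9510207809027169
sn v = 0.8798524997224947, cn v = 0.4752468608334804, dn v = 0.9620804882199449
m = k² = 0.096108060169
D = 1 − m·sn²u·sn²v = 0.9260235483160797
sn(u+v) = (sn u·cn v·dn v + sn v·cn u·dn u)/D = 0.5191371627797891/0.9260235483160797 = 0.5606090295692913
cn(u+v) = (cn u·cn v − sn u·sn v·dn u·dn v)/D = -0.7668221555594579/0.9260235483160797 = -0.8280806216579262
dn(u+v) = (dn u·dn v − m·sn u·sn v·cn u·cn v)/D = 0.911931008163905/0.9260235483160797 = 0.9847816611383143

sn(u+v)=0.5606090 cn(u+v)=-0.8280806 dn(u+v)=0.9847817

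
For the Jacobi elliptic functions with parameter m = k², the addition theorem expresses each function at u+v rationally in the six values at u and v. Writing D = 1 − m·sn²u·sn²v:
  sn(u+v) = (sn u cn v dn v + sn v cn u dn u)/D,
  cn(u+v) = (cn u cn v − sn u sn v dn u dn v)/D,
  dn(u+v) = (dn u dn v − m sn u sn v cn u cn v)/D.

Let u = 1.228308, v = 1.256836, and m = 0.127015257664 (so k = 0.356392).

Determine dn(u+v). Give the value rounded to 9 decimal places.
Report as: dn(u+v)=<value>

dn(u+v)=0.969674565

sn u = 0.9317995861585626, cn u = 0.3629731825283122, dn u = 0.9432491415277782
sn v = 0.9412225336992329, cn v = 0.337787125356779, dn v = 0.9420600836883192
m = k² = 0.127015257664
D = 1 − m·sn²u·sn²v = 0.9023020272635755
dn(u+v) = (dn u·dn v − m·sn u·sn v·cn u·cn v)/D = 0.8749393260111558/0.9023020272635755 = 0.9696745652501713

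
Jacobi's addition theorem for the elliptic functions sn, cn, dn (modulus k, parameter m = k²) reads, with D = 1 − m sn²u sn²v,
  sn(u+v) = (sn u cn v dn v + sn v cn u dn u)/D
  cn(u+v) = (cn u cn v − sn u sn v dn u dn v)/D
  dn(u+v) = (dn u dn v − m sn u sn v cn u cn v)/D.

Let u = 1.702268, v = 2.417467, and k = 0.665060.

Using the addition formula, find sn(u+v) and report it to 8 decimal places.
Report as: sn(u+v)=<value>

sn u = 0.996875874413911, cn u = 0.07898411872965607, dn u = 0.7486350986572845
sn v = 0.8928613041005413, cn v = -0.4503317573077439, dn v = 0.804607998888971
m = k² = 0.4423048036
D = 1 − m·sn²u·sn²v = 0.6495937610388567
sn(u+v) = (sn u·cn v·dn v + sn v·cn u·dn u)/D = -0.3084133946968293/0.6495937610388567 = -0.4747788744208412

sn(u+v)=-0.47477887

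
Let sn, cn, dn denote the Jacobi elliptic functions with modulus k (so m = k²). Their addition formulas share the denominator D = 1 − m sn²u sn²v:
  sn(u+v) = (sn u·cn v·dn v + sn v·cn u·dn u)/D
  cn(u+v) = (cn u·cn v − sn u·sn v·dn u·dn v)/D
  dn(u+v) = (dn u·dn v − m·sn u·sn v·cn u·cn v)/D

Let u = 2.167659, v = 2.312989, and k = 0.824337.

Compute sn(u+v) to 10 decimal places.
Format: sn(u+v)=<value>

sn u = 0.9976311835137728, cn u = -0.06878969167621708, dn u = 0.5689323933232321
sn v = 0.9884376915474323, cn v = -0.1516276027917845, dn v = 0.579734052209986
m = k² = 0.679531489569
D = 1 − m·sn²u·sn²v = 0.3392332003705961
sn(u+v) = (sn u·cn v·dn v + sn v·cn u·dn u)/D = -0.126379630406111/0.3392332003705961 = -0.3725449934382816

sn(u+v)=-0.3725449934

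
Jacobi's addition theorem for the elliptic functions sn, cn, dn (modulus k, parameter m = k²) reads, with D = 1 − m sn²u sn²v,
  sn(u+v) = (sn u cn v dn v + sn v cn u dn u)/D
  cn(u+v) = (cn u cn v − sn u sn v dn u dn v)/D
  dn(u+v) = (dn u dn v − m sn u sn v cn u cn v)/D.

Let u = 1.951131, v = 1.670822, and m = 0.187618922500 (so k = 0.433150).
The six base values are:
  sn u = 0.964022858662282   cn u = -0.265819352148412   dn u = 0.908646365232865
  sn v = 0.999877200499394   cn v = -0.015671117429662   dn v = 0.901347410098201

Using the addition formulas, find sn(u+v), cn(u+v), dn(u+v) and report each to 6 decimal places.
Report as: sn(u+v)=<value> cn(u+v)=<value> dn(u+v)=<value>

m = k² = 0.1876189225
D = 1 − m·sn²u·sn²v = 0.8256810375013129
sn(u+v) = (sn u·cn v·dn v + sn v·cn u·dn u)/D = -0.2551230672940832/0.8256810375013129 = -0.3089850144386748
cn(u+v) = (cn u·cn v − sn u·sn v·dn u·dn v)/D = -0.7852779101844794/0.8256810375013129 = -0.9510669066119018
dn(u+v) = (dn u·dn v − m·sn u·sn v·cn u·cn v)/D = 0.818252697299558/0.8256810375013129 = 0.9910033779820902

sn(u+v)=-0.308985 cn(u+v)=-0.951067 dn(u+v)=0.991003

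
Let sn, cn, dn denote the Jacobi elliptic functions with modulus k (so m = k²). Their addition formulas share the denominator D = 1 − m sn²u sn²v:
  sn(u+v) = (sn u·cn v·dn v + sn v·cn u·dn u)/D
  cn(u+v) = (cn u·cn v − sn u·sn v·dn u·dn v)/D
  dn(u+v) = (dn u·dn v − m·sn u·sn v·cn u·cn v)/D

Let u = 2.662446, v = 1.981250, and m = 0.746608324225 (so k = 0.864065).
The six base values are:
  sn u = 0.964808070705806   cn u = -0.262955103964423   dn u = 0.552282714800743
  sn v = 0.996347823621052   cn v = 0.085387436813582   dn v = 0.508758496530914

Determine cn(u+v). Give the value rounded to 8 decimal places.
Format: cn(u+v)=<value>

m = k² = 0.746608324225
D = 1 − m·sn²u·sn²v = 0.3100833339587131
cn(u+v) = (cn u·cn v − sn u·sn v·dn u·dn v)/D = -0.2925533398664234/0.3100833339587131 = -0.9434668291633379

cn(u+v)=-0.94346683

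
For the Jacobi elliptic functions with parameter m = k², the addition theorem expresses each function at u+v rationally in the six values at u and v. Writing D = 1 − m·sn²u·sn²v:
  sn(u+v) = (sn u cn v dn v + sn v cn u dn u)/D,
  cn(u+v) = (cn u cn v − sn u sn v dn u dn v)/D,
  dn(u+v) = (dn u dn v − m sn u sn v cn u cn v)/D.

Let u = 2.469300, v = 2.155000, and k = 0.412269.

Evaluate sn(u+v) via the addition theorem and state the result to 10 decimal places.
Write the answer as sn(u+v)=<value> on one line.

sn(u+v)=-0.9601520532

sn u = 0.7219779343086761, cn u = -0.6919160804399454, dn u = 0.9546753378862486
sn v = 0.892417376955755, cn v = -0.4512108435170966, dn v = 0.9298590229364247
m = k² = 0.169965728361
D = 1 − m·sn²u·sn²v = 0.9294421652179294
sn(u+v) = (sn u·cn v·dn v + sn v·cn u·dn u)/D = -0.8924058032352745/0.9294421652179294 = -0.960152053168396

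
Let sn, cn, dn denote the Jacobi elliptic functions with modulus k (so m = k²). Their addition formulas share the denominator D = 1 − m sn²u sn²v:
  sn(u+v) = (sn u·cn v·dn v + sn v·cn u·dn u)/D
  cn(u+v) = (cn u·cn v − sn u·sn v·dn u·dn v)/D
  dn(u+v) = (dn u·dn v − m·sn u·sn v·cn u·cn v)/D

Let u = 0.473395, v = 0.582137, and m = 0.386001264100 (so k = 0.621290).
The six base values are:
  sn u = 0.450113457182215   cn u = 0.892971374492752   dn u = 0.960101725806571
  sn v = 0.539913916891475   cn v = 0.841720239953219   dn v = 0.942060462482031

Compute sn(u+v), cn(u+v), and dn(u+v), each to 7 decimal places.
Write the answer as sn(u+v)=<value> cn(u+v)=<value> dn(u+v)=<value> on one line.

m = k² = 0.3860012641
D = 1 − m·sn²u·sn²v = 0.9772027865385234
sn(u+v) = (sn u·cn v·dn v + sn v·cn u·dn u)/D = 0.8198096877673647/0.9772027865385234 = 0.8389350696300394
cn(u+v) = (cn u·cn v − sn u·sn v·dn u·dn v)/D = 0.5318245592875822/0.9772027865385234 = 0.5442315214546479
dn(u+v) = (dn u·dn v − m·sn u·sn v·cn u·cn v)/D = 0.833965525491085/0.9772027865385234 = 0.8534211496113129

sn(u+v)=0.8389351 cn(u+v)=0.5442315 dn(u+v)=0.8534211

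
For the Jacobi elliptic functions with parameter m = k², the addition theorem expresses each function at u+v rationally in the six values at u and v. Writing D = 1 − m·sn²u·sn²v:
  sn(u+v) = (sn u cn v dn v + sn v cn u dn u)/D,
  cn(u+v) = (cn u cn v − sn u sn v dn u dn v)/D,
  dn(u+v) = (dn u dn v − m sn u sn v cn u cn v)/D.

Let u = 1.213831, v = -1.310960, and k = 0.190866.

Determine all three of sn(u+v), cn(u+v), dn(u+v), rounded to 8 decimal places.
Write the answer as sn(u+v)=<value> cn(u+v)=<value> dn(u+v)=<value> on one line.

sn u = 0.9341098683143841, cn u = 0.3569856494562267, dn u = 0.9839780191544046
sn v = -0.9638990358446146, cn v = 0.2662680016408701, dn v = 0.9829308194172018
m = k² = 0.036429829956
D = 1 − m·sn²u·sn²v = 0.9704664158043421
sn(u+v) = (sn u·cn v·dn v + sn v·cn u·dn u)/D = -0.09410692932779609/0.9704664158043421 = -0.09697082536318206
cn(u+v) = (cn u·cn v − sn u·sn v·dn u·dn v)/D = 0.9658928253469012/0.9704664158043421 = 0.9952872243872033
dn(u+v) = (dn u·dn v − m·sn u·sn v·cn u·cn v)/D = 0.97030017905371/0.9704664158043421 = 0.9998287042725797

sn(u+v)=-0.09697083 cn(u+v)=0.99528722 dn(u+v)=0.99982870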